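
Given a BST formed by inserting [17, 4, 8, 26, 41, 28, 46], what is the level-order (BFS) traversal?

Tree insertion order: [17, 4, 8, 26, 41, 28, 46]
Tree (level-order array): [17, 4, 26, None, 8, None, 41, None, None, 28, 46]
BFS from the root, enqueuing left then right child of each popped node:
  queue [17] -> pop 17, enqueue [4, 26], visited so far: [17]
  queue [4, 26] -> pop 4, enqueue [8], visited so far: [17, 4]
  queue [26, 8] -> pop 26, enqueue [41], visited so far: [17, 4, 26]
  queue [8, 41] -> pop 8, enqueue [none], visited so far: [17, 4, 26, 8]
  queue [41] -> pop 41, enqueue [28, 46], visited so far: [17, 4, 26, 8, 41]
  queue [28, 46] -> pop 28, enqueue [none], visited so far: [17, 4, 26, 8, 41, 28]
  queue [46] -> pop 46, enqueue [none], visited so far: [17, 4, 26, 8, 41, 28, 46]
Result: [17, 4, 26, 8, 41, 28, 46]


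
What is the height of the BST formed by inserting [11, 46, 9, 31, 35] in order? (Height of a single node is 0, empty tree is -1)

Insertion order: [11, 46, 9, 31, 35]
Tree (level-order array): [11, 9, 46, None, None, 31, None, None, 35]
Compute height bottom-up (empty subtree = -1):
  height(9) = 1 + max(-1, -1) = 0
  height(35) = 1 + max(-1, -1) = 0
  height(31) = 1 + max(-1, 0) = 1
  height(46) = 1 + max(1, -1) = 2
  height(11) = 1 + max(0, 2) = 3
Height = 3


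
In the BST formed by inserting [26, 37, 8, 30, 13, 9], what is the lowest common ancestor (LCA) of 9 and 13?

Tree insertion order: [26, 37, 8, 30, 13, 9]
Tree (level-order array): [26, 8, 37, None, 13, 30, None, 9]
In a BST, the LCA of p=9, q=13 is the first node v on the
root-to-leaf path with p <= v <= q (go left if both < v, right if both > v).
Walk from root:
  at 26: both 9 and 13 < 26, go left
  at 8: both 9 and 13 > 8, go right
  at 13: 9 <= 13 <= 13, this is the LCA
LCA = 13


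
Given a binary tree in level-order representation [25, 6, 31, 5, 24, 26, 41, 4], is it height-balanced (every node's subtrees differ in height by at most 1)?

Tree (level-order array): [25, 6, 31, 5, 24, 26, 41, 4]
Definition: a tree is height-balanced if, at every node, |h(left) - h(right)| <= 1 (empty subtree has height -1).
Bottom-up per-node check:
  node 4: h_left=-1, h_right=-1, diff=0 [OK], height=0
  node 5: h_left=0, h_right=-1, diff=1 [OK], height=1
  node 24: h_left=-1, h_right=-1, diff=0 [OK], height=0
  node 6: h_left=1, h_right=0, diff=1 [OK], height=2
  node 26: h_left=-1, h_right=-1, diff=0 [OK], height=0
  node 41: h_left=-1, h_right=-1, diff=0 [OK], height=0
  node 31: h_left=0, h_right=0, diff=0 [OK], height=1
  node 25: h_left=2, h_right=1, diff=1 [OK], height=3
All nodes satisfy the balance condition.
Result: Balanced


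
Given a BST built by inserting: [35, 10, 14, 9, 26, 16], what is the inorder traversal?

Tree insertion order: [35, 10, 14, 9, 26, 16]
Tree (level-order array): [35, 10, None, 9, 14, None, None, None, 26, 16]
Inorder traversal: [9, 10, 14, 16, 26, 35]


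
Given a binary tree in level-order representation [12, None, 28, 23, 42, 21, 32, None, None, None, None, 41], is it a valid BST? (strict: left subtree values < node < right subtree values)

Level-order array: [12, None, 28, 23, 42, 21, 32, None, None, None, None, 41]
Validate using subtree bounds (lo, hi): at each node, require lo < value < hi,
then recurse left with hi=value and right with lo=value.
Preorder trace (stopping at first violation):
  at node 12 with bounds (-inf, +inf): OK
  at node 28 with bounds (12, +inf): OK
  at node 23 with bounds (12, 28): OK
  at node 21 with bounds (12, 23): OK
  at node 32 with bounds (23, 28): VIOLATION
Node 32 violates its bound: not (23 < 32 < 28).
Result: Not a valid BST


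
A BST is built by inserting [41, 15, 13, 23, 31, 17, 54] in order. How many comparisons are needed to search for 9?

Search path for 9: 41 -> 15 -> 13
Found: False
Comparisons: 3


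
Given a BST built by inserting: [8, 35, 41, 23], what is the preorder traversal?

Tree insertion order: [8, 35, 41, 23]
Tree (level-order array): [8, None, 35, 23, 41]
Preorder traversal: [8, 35, 23, 41]


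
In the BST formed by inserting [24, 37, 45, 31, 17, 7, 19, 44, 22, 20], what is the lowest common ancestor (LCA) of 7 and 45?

Tree insertion order: [24, 37, 45, 31, 17, 7, 19, 44, 22, 20]
Tree (level-order array): [24, 17, 37, 7, 19, 31, 45, None, None, None, 22, None, None, 44, None, 20]
In a BST, the LCA of p=7, q=45 is the first node v on the
root-to-leaf path with p <= v <= q (go left if both < v, right if both > v).
Walk from root:
  at 24: 7 <= 24 <= 45, this is the LCA
LCA = 24


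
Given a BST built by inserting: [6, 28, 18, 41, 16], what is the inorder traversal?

Tree insertion order: [6, 28, 18, 41, 16]
Tree (level-order array): [6, None, 28, 18, 41, 16]
Inorder traversal: [6, 16, 18, 28, 41]


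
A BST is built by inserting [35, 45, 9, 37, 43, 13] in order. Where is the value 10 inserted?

Starting tree (level order): [35, 9, 45, None, 13, 37, None, None, None, None, 43]
Insertion path: 35 -> 9 -> 13
Result: insert 10 as left child of 13
Final tree (level order): [35, 9, 45, None, 13, 37, None, 10, None, None, 43]


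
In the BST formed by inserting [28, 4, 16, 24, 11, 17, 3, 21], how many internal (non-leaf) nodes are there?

Tree built from: [28, 4, 16, 24, 11, 17, 3, 21]
Tree (level-order array): [28, 4, None, 3, 16, None, None, 11, 24, None, None, 17, None, None, 21]
Rule: An internal node has at least one child.
Per-node child counts:
  node 28: 1 child(ren)
  node 4: 2 child(ren)
  node 3: 0 child(ren)
  node 16: 2 child(ren)
  node 11: 0 child(ren)
  node 24: 1 child(ren)
  node 17: 1 child(ren)
  node 21: 0 child(ren)
Matching nodes: [28, 4, 16, 24, 17]
Count of internal (non-leaf) nodes: 5


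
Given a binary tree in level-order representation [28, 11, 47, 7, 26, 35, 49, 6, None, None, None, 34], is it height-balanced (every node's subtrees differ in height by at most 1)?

Tree (level-order array): [28, 11, 47, 7, 26, 35, 49, 6, None, None, None, 34]
Definition: a tree is height-balanced if, at every node, |h(left) - h(right)| <= 1 (empty subtree has height -1).
Bottom-up per-node check:
  node 6: h_left=-1, h_right=-1, diff=0 [OK], height=0
  node 7: h_left=0, h_right=-1, diff=1 [OK], height=1
  node 26: h_left=-1, h_right=-1, diff=0 [OK], height=0
  node 11: h_left=1, h_right=0, diff=1 [OK], height=2
  node 34: h_left=-1, h_right=-1, diff=0 [OK], height=0
  node 35: h_left=0, h_right=-1, diff=1 [OK], height=1
  node 49: h_left=-1, h_right=-1, diff=0 [OK], height=0
  node 47: h_left=1, h_right=0, diff=1 [OK], height=2
  node 28: h_left=2, h_right=2, diff=0 [OK], height=3
All nodes satisfy the balance condition.
Result: Balanced


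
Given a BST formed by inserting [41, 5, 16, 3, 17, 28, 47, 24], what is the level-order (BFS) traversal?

Tree insertion order: [41, 5, 16, 3, 17, 28, 47, 24]
Tree (level-order array): [41, 5, 47, 3, 16, None, None, None, None, None, 17, None, 28, 24]
BFS from the root, enqueuing left then right child of each popped node:
  queue [41] -> pop 41, enqueue [5, 47], visited so far: [41]
  queue [5, 47] -> pop 5, enqueue [3, 16], visited so far: [41, 5]
  queue [47, 3, 16] -> pop 47, enqueue [none], visited so far: [41, 5, 47]
  queue [3, 16] -> pop 3, enqueue [none], visited so far: [41, 5, 47, 3]
  queue [16] -> pop 16, enqueue [17], visited so far: [41, 5, 47, 3, 16]
  queue [17] -> pop 17, enqueue [28], visited so far: [41, 5, 47, 3, 16, 17]
  queue [28] -> pop 28, enqueue [24], visited so far: [41, 5, 47, 3, 16, 17, 28]
  queue [24] -> pop 24, enqueue [none], visited so far: [41, 5, 47, 3, 16, 17, 28, 24]
Result: [41, 5, 47, 3, 16, 17, 28, 24]


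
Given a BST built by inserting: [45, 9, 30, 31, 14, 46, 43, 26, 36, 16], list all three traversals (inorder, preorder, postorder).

Tree insertion order: [45, 9, 30, 31, 14, 46, 43, 26, 36, 16]
Tree (level-order array): [45, 9, 46, None, 30, None, None, 14, 31, None, 26, None, 43, 16, None, 36]
Inorder (L, root, R): [9, 14, 16, 26, 30, 31, 36, 43, 45, 46]
Preorder (root, L, R): [45, 9, 30, 14, 26, 16, 31, 43, 36, 46]
Postorder (L, R, root): [16, 26, 14, 36, 43, 31, 30, 9, 46, 45]


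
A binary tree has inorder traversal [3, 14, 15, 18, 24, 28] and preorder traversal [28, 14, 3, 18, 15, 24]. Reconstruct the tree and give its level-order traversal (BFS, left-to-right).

Inorder:  [3, 14, 15, 18, 24, 28]
Preorder: [28, 14, 3, 18, 15, 24]
Algorithm: preorder visits root first, so consume preorder in order;
for each root, split the current inorder slice at that value into
left-subtree inorder and right-subtree inorder, then recurse.
Recursive splits:
  root=28; inorder splits into left=[3, 14, 15, 18, 24], right=[]
  root=14; inorder splits into left=[3], right=[15, 18, 24]
  root=3; inorder splits into left=[], right=[]
  root=18; inorder splits into left=[15], right=[24]
  root=15; inorder splits into left=[], right=[]
  root=24; inorder splits into left=[], right=[]
Reconstructed level-order: [28, 14, 3, 18, 15, 24]


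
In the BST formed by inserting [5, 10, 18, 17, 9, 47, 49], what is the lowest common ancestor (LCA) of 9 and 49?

Tree insertion order: [5, 10, 18, 17, 9, 47, 49]
Tree (level-order array): [5, None, 10, 9, 18, None, None, 17, 47, None, None, None, 49]
In a BST, the LCA of p=9, q=49 is the first node v on the
root-to-leaf path with p <= v <= q (go left if both < v, right if both > v).
Walk from root:
  at 5: both 9 and 49 > 5, go right
  at 10: 9 <= 10 <= 49, this is the LCA
LCA = 10


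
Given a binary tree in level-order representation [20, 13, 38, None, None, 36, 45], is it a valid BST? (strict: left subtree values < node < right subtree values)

Level-order array: [20, 13, 38, None, None, 36, 45]
Validate using subtree bounds (lo, hi): at each node, require lo < value < hi,
then recurse left with hi=value and right with lo=value.
Preorder trace (stopping at first violation):
  at node 20 with bounds (-inf, +inf): OK
  at node 13 with bounds (-inf, 20): OK
  at node 38 with bounds (20, +inf): OK
  at node 36 with bounds (20, 38): OK
  at node 45 with bounds (38, +inf): OK
No violation found at any node.
Result: Valid BST


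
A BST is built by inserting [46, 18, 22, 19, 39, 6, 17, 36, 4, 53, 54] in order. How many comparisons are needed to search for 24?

Search path for 24: 46 -> 18 -> 22 -> 39 -> 36
Found: False
Comparisons: 5


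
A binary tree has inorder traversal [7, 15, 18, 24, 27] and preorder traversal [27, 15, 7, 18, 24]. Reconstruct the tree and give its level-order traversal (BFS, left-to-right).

Inorder:  [7, 15, 18, 24, 27]
Preorder: [27, 15, 7, 18, 24]
Algorithm: preorder visits root first, so consume preorder in order;
for each root, split the current inorder slice at that value into
left-subtree inorder and right-subtree inorder, then recurse.
Recursive splits:
  root=27; inorder splits into left=[7, 15, 18, 24], right=[]
  root=15; inorder splits into left=[7], right=[18, 24]
  root=7; inorder splits into left=[], right=[]
  root=18; inorder splits into left=[], right=[24]
  root=24; inorder splits into left=[], right=[]
Reconstructed level-order: [27, 15, 7, 18, 24]


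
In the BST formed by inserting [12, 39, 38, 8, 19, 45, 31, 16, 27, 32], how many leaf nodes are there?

Tree built from: [12, 39, 38, 8, 19, 45, 31, 16, 27, 32]
Tree (level-order array): [12, 8, 39, None, None, 38, 45, 19, None, None, None, 16, 31, None, None, 27, 32]
Rule: A leaf has 0 children.
Per-node child counts:
  node 12: 2 child(ren)
  node 8: 0 child(ren)
  node 39: 2 child(ren)
  node 38: 1 child(ren)
  node 19: 2 child(ren)
  node 16: 0 child(ren)
  node 31: 2 child(ren)
  node 27: 0 child(ren)
  node 32: 0 child(ren)
  node 45: 0 child(ren)
Matching nodes: [8, 16, 27, 32, 45]
Count of leaf nodes: 5


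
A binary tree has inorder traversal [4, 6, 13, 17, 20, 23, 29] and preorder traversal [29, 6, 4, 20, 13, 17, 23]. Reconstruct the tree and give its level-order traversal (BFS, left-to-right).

Inorder:  [4, 6, 13, 17, 20, 23, 29]
Preorder: [29, 6, 4, 20, 13, 17, 23]
Algorithm: preorder visits root first, so consume preorder in order;
for each root, split the current inorder slice at that value into
left-subtree inorder and right-subtree inorder, then recurse.
Recursive splits:
  root=29; inorder splits into left=[4, 6, 13, 17, 20, 23], right=[]
  root=6; inorder splits into left=[4], right=[13, 17, 20, 23]
  root=4; inorder splits into left=[], right=[]
  root=20; inorder splits into left=[13, 17], right=[23]
  root=13; inorder splits into left=[], right=[17]
  root=17; inorder splits into left=[], right=[]
  root=23; inorder splits into left=[], right=[]
Reconstructed level-order: [29, 6, 4, 20, 13, 23, 17]


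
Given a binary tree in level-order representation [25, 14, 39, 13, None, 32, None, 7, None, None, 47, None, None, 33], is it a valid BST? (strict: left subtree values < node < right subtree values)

Level-order array: [25, 14, 39, 13, None, 32, None, 7, None, None, 47, None, None, 33]
Validate using subtree bounds (lo, hi): at each node, require lo < value < hi,
then recurse left with hi=value and right with lo=value.
Preorder trace (stopping at first violation):
  at node 25 with bounds (-inf, +inf): OK
  at node 14 with bounds (-inf, 25): OK
  at node 13 with bounds (-inf, 14): OK
  at node 7 with bounds (-inf, 13): OK
  at node 39 with bounds (25, +inf): OK
  at node 32 with bounds (25, 39): OK
  at node 47 with bounds (32, 39): VIOLATION
Node 47 violates its bound: not (32 < 47 < 39).
Result: Not a valid BST


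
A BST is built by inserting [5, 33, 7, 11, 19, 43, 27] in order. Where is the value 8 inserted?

Starting tree (level order): [5, None, 33, 7, 43, None, 11, None, None, None, 19, None, 27]
Insertion path: 5 -> 33 -> 7 -> 11
Result: insert 8 as left child of 11
Final tree (level order): [5, None, 33, 7, 43, None, 11, None, None, 8, 19, None, None, None, 27]


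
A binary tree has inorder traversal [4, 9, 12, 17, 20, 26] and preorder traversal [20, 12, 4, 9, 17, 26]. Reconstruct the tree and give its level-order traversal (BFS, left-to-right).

Inorder:  [4, 9, 12, 17, 20, 26]
Preorder: [20, 12, 4, 9, 17, 26]
Algorithm: preorder visits root first, so consume preorder in order;
for each root, split the current inorder slice at that value into
left-subtree inorder and right-subtree inorder, then recurse.
Recursive splits:
  root=20; inorder splits into left=[4, 9, 12, 17], right=[26]
  root=12; inorder splits into left=[4, 9], right=[17]
  root=4; inorder splits into left=[], right=[9]
  root=9; inorder splits into left=[], right=[]
  root=17; inorder splits into left=[], right=[]
  root=26; inorder splits into left=[], right=[]
Reconstructed level-order: [20, 12, 26, 4, 17, 9]


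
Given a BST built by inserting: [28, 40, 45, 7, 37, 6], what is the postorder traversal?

Tree insertion order: [28, 40, 45, 7, 37, 6]
Tree (level-order array): [28, 7, 40, 6, None, 37, 45]
Postorder traversal: [6, 7, 37, 45, 40, 28]


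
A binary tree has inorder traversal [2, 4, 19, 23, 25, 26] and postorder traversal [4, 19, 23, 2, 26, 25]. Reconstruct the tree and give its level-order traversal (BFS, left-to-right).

Inorder:   [2, 4, 19, 23, 25, 26]
Postorder: [4, 19, 23, 2, 26, 25]
Algorithm: postorder visits root last, so walk postorder right-to-left;
each value is the root of the current inorder slice — split it at that
value, recurse on the right subtree first, then the left.
Recursive splits:
  root=25; inorder splits into left=[2, 4, 19, 23], right=[26]
  root=26; inorder splits into left=[], right=[]
  root=2; inorder splits into left=[], right=[4, 19, 23]
  root=23; inorder splits into left=[4, 19], right=[]
  root=19; inorder splits into left=[4], right=[]
  root=4; inorder splits into left=[], right=[]
Reconstructed level-order: [25, 2, 26, 23, 19, 4]


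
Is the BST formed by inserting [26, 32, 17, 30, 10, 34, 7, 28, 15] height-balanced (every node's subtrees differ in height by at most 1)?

Tree (level-order array): [26, 17, 32, 10, None, 30, 34, 7, 15, 28]
Definition: a tree is height-balanced if, at every node, |h(left) - h(right)| <= 1 (empty subtree has height -1).
Bottom-up per-node check:
  node 7: h_left=-1, h_right=-1, diff=0 [OK], height=0
  node 15: h_left=-1, h_right=-1, diff=0 [OK], height=0
  node 10: h_left=0, h_right=0, diff=0 [OK], height=1
  node 17: h_left=1, h_right=-1, diff=2 [FAIL (|1--1|=2 > 1)], height=2
  node 28: h_left=-1, h_right=-1, diff=0 [OK], height=0
  node 30: h_left=0, h_right=-1, diff=1 [OK], height=1
  node 34: h_left=-1, h_right=-1, diff=0 [OK], height=0
  node 32: h_left=1, h_right=0, diff=1 [OK], height=2
  node 26: h_left=2, h_right=2, diff=0 [OK], height=3
Node 17 violates the condition: |1 - -1| = 2 > 1.
Result: Not balanced


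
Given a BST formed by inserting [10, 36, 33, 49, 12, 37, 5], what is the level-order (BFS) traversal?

Tree insertion order: [10, 36, 33, 49, 12, 37, 5]
Tree (level-order array): [10, 5, 36, None, None, 33, 49, 12, None, 37]
BFS from the root, enqueuing left then right child of each popped node:
  queue [10] -> pop 10, enqueue [5, 36], visited so far: [10]
  queue [5, 36] -> pop 5, enqueue [none], visited so far: [10, 5]
  queue [36] -> pop 36, enqueue [33, 49], visited so far: [10, 5, 36]
  queue [33, 49] -> pop 33, enqueue [12], visited so far: [10, 5, 36, 33]
  queue [49, 12] -> pop 49, enqueue [37], visited so far: [10, 5, 36, 33, 49]
  queue [12, 37] -> pop 12, enqueue [none], visited so far: [10, 5, 36, 33, 49, 12]
  queue [37] -> pop 37, enqueue [none], visited so far: [10, 5, 36, 33, 49, 12, 37]
Result: [10, 5, 36, 33, 49, 12, 37]


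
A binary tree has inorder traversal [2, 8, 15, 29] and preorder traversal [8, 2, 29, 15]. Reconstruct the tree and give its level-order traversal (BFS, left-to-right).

Inorder:  [2, 8, 15, 29]
Preorder: [8, 2, 29, 15]
Algorithm: preorder visits root first, so consume preorder in order;
for each root, split the current inorder slice at that value into
left-subtree inorder and right-subtree inorder, then recurse.
Recursive splits:
  root=8; inorder splits into left=[2], right=[15, 29]
  root=2; inorder splits into left=[], right=[]
  root=29; inorder splits into left=[15], right=[]
  root=15; inorder splits into left=[], right=[]
Reconstructed level-order: [8, 2, 29, 15]


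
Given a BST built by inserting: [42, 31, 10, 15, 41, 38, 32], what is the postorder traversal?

Tree insertion order: [42, 31, 10, 15, 41, 38, 32]
Tree (level-order array): [42, 31, None, 10, 41, None, 15, 38, None, None, None, 32]
Postorder traversal: [15, 10, 32, 38, 41, 31, 42]


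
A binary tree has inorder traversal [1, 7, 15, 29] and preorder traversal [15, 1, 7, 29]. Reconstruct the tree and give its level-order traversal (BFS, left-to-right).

Inorder:  [1, 7, 15, 29]
Preorder: [15, 1, 7, 29]
Algorithm: preorder visits root first, so consume preorder in order;
for each root, split the current inorder slice at that value into
left-subtree inorder and right-subtree inorder, then recurse.
Recursive splits:
  root=15; inorder splits into left=[1, 7], right=[29]
  root=1; inorder splits into left=[], right=[7]
  root=7; inorder splits into left=[], right=[]
  root=29; inorder splits into left=[], right=[]
Reconstructed level-order: [15, 1, 29, 7]


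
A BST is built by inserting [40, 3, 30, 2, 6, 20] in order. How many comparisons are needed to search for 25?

Search path for 25: 40 -> 3 -> 30 -> 6 -> 20
Found: False
Comparisons: 5


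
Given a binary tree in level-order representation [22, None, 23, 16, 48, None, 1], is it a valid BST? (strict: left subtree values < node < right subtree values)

Level-order array: [22, None, 23, 16, 48, None, 1]
Validate using subtree bounds (lo, hi): at each node, require lo < value < hi,
then recurse left with hi=value and right with lo=value.
Preorder trace (stopping at first violation):
  at node 22 with bounds (-inf, +inf): OK
  at node 23 with bounds (22, +inf): OK
  at node 16 with bounds (22, 23): VIOLATION
Node 16 violates its bound: not (22 < 16 < 23).
Result: Not a valid BST


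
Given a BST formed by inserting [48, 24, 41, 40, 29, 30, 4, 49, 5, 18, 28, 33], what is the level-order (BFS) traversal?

Tree insertion order: [48, 24, 41, 40, 29, 30, 4, 49, 5, 18, 28, 33]
Tree (level-order array): [48, 24, 49, 4, 41, None, None, None, 5, 40, None, None, 18, 29, None, None, None, 28, 30, None, None, None, 33]
BFS from the root, enqueuing left then right child of each popped node:
  queue [48] -> pop 48, enqueue [24, 49], visited so far: [48]
  queue [24, 49] -> pop 24, enqueue [4, 41], visited so far: [48, 24]
  queue [49, 4, 41] -> pop 49, enqueue [none], visited so far: [48, 24, 49]
  queue [4, 41] -> pop 4, enqueue [5], visited so far: [48, 24, 49, 4]
  queue [41, 5] -> pop 41, enqueue [40], visited so far: [48, 24, 49, 4, 41]
  queue [5, 40] -> pop 5, enqueue [18], visited so far: [48, 24, 49, 4, 41, 5]
  queue [40, 18] -> pop 40, enqueue [29], visited so far: [48, 24, 49, 4, 41, 5, 40]
  queue [18, 29] -> pop 18, enqueue [none], visited so far: [48, 24, 49, 4, 41, 5, 40, 18]
  queue [29] -> pop 29, enqueue [28, 30], visited so far: [48, 24, 49, 4, 41, 5, 40, 18, 29]
  queue [28, 30] -> pop 28, enqueue [none], visited so far: [48, 24, 49, 4, 41, 5, 40, 18, 29, 28]
  queue [30] -> pop 30, enqueue [33], visited so far: [48, 24, 49, 4, 41, 5, 40, 18, 29, 28, 30]
  queue [33] -> pop 33, enqueue [none], visited so far: [48, 24, 49, 4, 41, 5, 40, 18, 29, 28, 30, 33]
Result: [48, 24, 49, 4, 41, 5, 40, 18, 29, 28, 30, 33]


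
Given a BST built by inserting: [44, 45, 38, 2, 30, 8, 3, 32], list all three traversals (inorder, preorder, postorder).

Tree insertion order: [44, 45, 38, 2, 30, 8, 3, 32]
Tree (level-order array): [44, 38, 45, 2, None, None, None, None, 30, 8, 32, 3]
Inorder (L, root, R): [2, 3, 8, 30, 32, 38, 44, 45]
Preorder (root, L, R): [44, 38, 2, 30, 8, 3, 32, 45]
Postorder (L, R, root): [3, 8, 32, 30, 2, 38, 45, 44]


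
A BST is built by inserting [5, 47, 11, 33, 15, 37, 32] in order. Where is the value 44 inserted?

Starting tree (level order): [5, None, 47, 11, None, None, 33, 15, 37, None, 32]
Insertion path: 5 -> 47 -> 11 -> 33 -> 37
Result: insert 44 as right child of 37
Final tree (level order): [5, None, 47, 11, None, None, 33, 15, 37, None, 32, None, 44]


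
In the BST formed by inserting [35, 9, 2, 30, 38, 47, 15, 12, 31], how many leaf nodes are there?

Tree built from: [35, 9, 2, 30, 38, 47, 15, 12, 31]
Tree (level-order array): [35, 9, 38, 2, 30, None, 47, None, None, 15, 31, None, None, 12]
Rule: A leaf has 0 children.
Per-node child counts:
  node 35: 2 child(ren)
  node 9: 2 child(ren)
  node 2: 0 child(ren)
  node 30: 2 child(ren)
  node 15: 1 child(ren)
  node 12: 0 child(ren)
  node 31: 0 child(ren)
  node 38: 1 child(ren)
  node 47: 0 child(ren)
Matching nodes: [2, 12, 31, 47]
Count of leaf nodes: 4


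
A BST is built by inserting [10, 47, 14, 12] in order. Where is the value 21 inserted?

Starting tree (level order): [10, None, 47, 14, None, 12]
Insertion path: 10 -> 47 -> 14
Result: insert 21 as right child of 14
Final tree (level order): [10, None, 47, 14, None, 12, 21]


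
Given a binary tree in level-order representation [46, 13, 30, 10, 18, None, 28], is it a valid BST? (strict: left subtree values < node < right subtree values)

Level-order array: [46, 13, 30, 10, 18, None, 28]
Validate using subtree bounds (lo, hi): at each node, require lo < value < hi,
then recurse left with hi=value and right with lo=value.
Preorder trace (stopping at first violation):
  at node 46 with bounds (-inf, +inf): OK
  at node 13 with bounds (-inf, 46): OK
  at node 10 with bounds (-inf, 13): OK
  at node 18 with bounds (13, 46): OK
  at node 30 with bounds (46, +inf): VIOLATION
Node 30 violates its bound: not (46 < 30 < +inf).
Result: Not a valid BST


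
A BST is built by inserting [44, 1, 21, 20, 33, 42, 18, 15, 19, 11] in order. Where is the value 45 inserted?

Starting tree (level order): [44, 1, None, None, 21, 20, 33, 18, None, None, 42, 15, 19, None, None, 11]
Insertion path: 44
Result: insert 45 as right child of 44
Final tree (level order): [44, 1, 45, None, 21, None, None, 20, 33, 18, None, None, 42, 15, 19, None, None, 11]


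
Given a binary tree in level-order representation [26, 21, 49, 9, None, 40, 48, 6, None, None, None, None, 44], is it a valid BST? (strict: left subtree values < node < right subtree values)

Level-order array: [26, 21, 49, 9, None, 40, 48, 6, None, None, None, None, 44]
Validate using subtree bounds (lo, hi): at each node, require lo < value < hi,
then recurse left with hi=value and right with lo=value.
Preorder trace (stopping at first violation):
  at node 26 with bounds (-inf, +inf): OK
  at node 21 with bounds (-inf, 26): OK
  at node 9 with bounds (-inf, 21): OK
  at node 6 with bounds (-inf, 9): OK
  at node 49 with bounds (26, +inf): OK
  at node 40 with bounds (26, 49): OK
  at node 48 with bounds (49, +inf): VIOLATION
Node 48 violates its bound: not (49 < 48 < +inf).
Result: Not a valid BST


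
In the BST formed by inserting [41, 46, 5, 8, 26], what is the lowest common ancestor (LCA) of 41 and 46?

Tree insertion order: [41, 46, 5, 8, 26]
Tree (level-order array): [41, 5, 46, None, 8, None, None, None, 26]
In a BST, the LCA of p=41, q=46 is the first node v on the
root-to-leaf path with p <= v <= q (go left if both < v, right if both > v).
Walk from root:
  at 41: 41 <= 41 <= 46, this is the LCA
LCA = 41


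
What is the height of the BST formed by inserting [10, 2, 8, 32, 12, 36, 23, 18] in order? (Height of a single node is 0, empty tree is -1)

Insertion order: [10, 2, 8, 32, 12, 36, 23, 18]
Tree (level-order array): [10, 2, 32, None, 8, 12, 36, None, None, None, 23, None, None, 18]
Compute height bottom-up (empty subtree = -1):
  height(8) = 1 + max(-1, -1) = 0
  height(2) = 1 + max(-1, 0) = 1
  height(18) = 1 + max(-1, -1) = 0
  height(23) = 1 + max(0, -1) = 1
  height(12) = 1 + max(-1, 1) = 2
  height(36) = 1 + max(-1, -1) = 0
  height(32) = 1 + max(2, 0) = 3
  height(10) = 1 + max(1, 3) = 4
Height = 4


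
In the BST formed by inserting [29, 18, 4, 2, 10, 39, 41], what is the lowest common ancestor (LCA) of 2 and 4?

Tree insertion order: [29, 18, 4, 2, 10, 39, 41]
Tree (level-order array): [29, 18, 39, 4, None, None, 41, 2, 10]
In a BST, the LCA of p=2, q=4 is the first node v on the
root-to-leaf path with p <= v <= q (go left if both < v, right if both > v).
Walk from root:
  at 29: both 2 and 4 < 29, go left
  at 18: both 2 and 4 < 18, go left
  at 4: 2 <= 4 <= 4, this is the LCA
LCA = 4


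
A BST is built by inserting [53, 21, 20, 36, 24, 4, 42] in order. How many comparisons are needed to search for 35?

Search path for 35: 53 -> 21 -> 36 -> 24
Found: False
Comparisons: 4


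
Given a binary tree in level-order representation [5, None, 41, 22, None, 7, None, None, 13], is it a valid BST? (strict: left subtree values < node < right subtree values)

Level-order array: [5, None, 41, 22, None, 7, None, None, 13]
Validate using subtree bounds (lo, hi): at each node, require lo < value < hi,
then recurse left with hi=value and right with lo=value.
Preorder trace (stopping at first violation):
  at node 5 with bounds (-inf, +inf): OK
  at node 41 with bounds (5, +inf): OK
  at node 22 with bounds (5, 41): OK
  at node 7 with bounds (5, 22): OK
  at node 13 with bounds (7, 22): OK
No violation found at any node.
Result: Valid BST


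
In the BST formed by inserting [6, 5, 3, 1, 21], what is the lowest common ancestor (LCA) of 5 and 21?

Tree insertion order: [6, 5, 3, 1, 21]
Tree (level-order array): [6, 5, 21, 3, None, None, None, 1]
In a BST, the LCA of p=5, q=21 is the first node v on the
root-to-leaf path with p <= v <= q (go left if both < v, right if both > v).
Walk from root:
  at 6: 5 <= 6 <= 21, this is the LCA
LCA = 6


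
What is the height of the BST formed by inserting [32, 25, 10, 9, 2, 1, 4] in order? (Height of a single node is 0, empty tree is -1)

Insertion order: [32, 25, 10, 9, 2, 1, 4]
Tree (level-order array): [32, 25, None, 10, None, 9, None, 2, None, 1, 4]
Compute height bottom-up (empty subtree = -1):
  height(1) = 1 + max(-1, -1) = 0
  height(4) = 1 + max(-1, -1) = 0
  height(2) = 1 + max(0, 0) = 1
  height(9) = 1 + max(1, -1) = 2
  height(10) = 1 + max(2, -1) = 3
  height(25) = 1 + max(3, -1) = 4
  height(32) = 1 + max(4, -1) = 5
Height = 5


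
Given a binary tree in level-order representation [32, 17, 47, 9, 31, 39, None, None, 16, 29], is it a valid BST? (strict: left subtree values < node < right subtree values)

Level-order array: [32, 17, 47, 9, 31, 39, None, None, 16, 29]
Validate using subtree bounds (lo, hi): at each node, require lo < value < hi,
then recurse left with hi=value and right with lo=value.
Preorder trace (stopping at first violation):
  at node 32 with bounds (-inf, +inf): OK
  at node 17 with bounds (-inf, 32): OK
  at node 9 with bounds (-inf, 17): OK
  at node 16 with bounds (9, 17): OK
  at node 31 with bounds (17, 32): OK
  at node 29 with bounds (17, 31): OK
  at node 47 with bounds (32, +inf): OK
  at node 39 with bounds (32, 47): OK
No violation found at any node.
Result: Valid BST


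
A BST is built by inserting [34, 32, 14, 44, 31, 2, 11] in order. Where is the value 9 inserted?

Starting tree (level order): [34, 32, 44, 14, None, None, None, 2, 31, None, 11]
Insertion path: 34 -> 32 -> 14 -> 2 -> 11
Result: insert 9 as left child of 11
Final tree (level order): [34, 32, 44, 14, None, None, None, 2, 31, None, 11, None, None, 9]


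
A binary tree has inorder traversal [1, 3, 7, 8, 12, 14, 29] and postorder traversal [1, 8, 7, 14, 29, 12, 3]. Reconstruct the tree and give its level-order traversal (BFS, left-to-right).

Inorder:   [1, 3, 7, 8, 12, 14, 29]
Postorder: [1, 8, 7, 14, 29, 12, 3]
Algorithm: postorder visits root last, so walk postorder right-to-left;
each value is the root of the current inorder slice — split it at that
value, recurse on the right subtree first, then the left.
Recursive splits:
  root=3; inorder splits into left=[1], right=[7, 8, 12, 14, 29]
  root=12; inorder splits into left=[7, 8], right=[14, 29]
  root=29; inorder splits into left=[14], right=[]
  root=14; inorder splits into left=[], right=[]
  root=7; inorder splits into left=[], right=[8]
  root=8; inorder splits into left=[], right=[]
  root=1; inorder splits into left=[], right=[]
Reconstructed level-order: [3, 1, 12, 7, 29, 8, 14]


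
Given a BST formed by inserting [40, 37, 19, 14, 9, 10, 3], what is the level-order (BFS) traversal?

Tree insertion order: [40, 37, 19, 14, 9, 10, 3]
Tree (level-order array): [40, 37, None, 19, None, 14, None, 9, None, 3, 10]
BFS from the root, enqueuing left then right child of each popped node:
  queue [40] -> pop 40, enqueue [37], visited so far: [40]
  queue [37] -> pop 37, enqueue [19], visited so far: [40, 37]
  queue [19] -> pop 19, enqueue [14], visited so far: [40, 37, 19]
  queue [14] -> pop 14, enqueue [9], visited so far: [40, 37, 19, 14]
  queue [9] -> pop 9, enqueue [3, 10], visited so far: [40, 37, 19, 14, 9]
  queue [3, 10] -> pop 3, enqueue [none], visited so far: [40, 37, 19, 14, 9, 3]
  queue [10] -> pop 10, enqueue [none], visited so far: [40, 37, 19, 14, 9, 3, 10]
Result: [40, 37, 19, 14, 9, 3, 10]


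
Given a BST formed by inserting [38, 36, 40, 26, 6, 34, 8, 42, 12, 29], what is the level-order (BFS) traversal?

Tree insertion order: [38, 36, 40, 26, 6, 34, 8, 42, 12, 29]
Tree (level-order array): [38, 36, 40, 26, None, None, 42, 6, 34, None, None, None, 8, 29, None, None, 12]
BFS from the root, enqueuing left then right child of each popped node:
  queue [38] -> pop 38, enqueue [36, 40], visited so far: [38]
  queue [36, 40] -> pop 36, enqueue [26], visited so far: [38, 36]
  queue [40, 26] -> pop 40, enqueue [42], visited so far: [38, 36, 40]
  queue [26, 42] -> pop 26, enqueue [6, 34], visited so far: [38, 36, 40, 26]
  queue [42, 6, 34] -> pop 42, enqueue [none], visited so far: [38, 36, 40, 26, 42]
  queue [6, 34] -> pop 6, enqueue [8], visited so far: [38, 36, 40, 26, 42, 6]
  queue [34, 8] -> pop 34, enqueue [29], visited so far: [38, 36, 40, 26, 42, 6, 34]
  queue [8, 29] -> pop 8, enqueue [12], visited so far: [38, 36, 40, 26, 42, 6, 34, 8]
  queue [29, 12] -> pop 29, enqueue [none], visited so far: [38, 36, 40, 26, 42, 6, 34, 8, 29]
  queue [12] -> pop 12, enqueue [none], visited so far: [38, 36, 40, 26, 42, 6, 34, 8, 29, 12]
Result: [38, 36, 40, 26, 42, 6, 34, 8, 29, 12]


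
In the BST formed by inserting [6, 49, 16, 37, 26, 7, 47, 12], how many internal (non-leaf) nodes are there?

Tree built from: [6, 49, 16, 37, 26, 7, 47, 12]
Tree (level-order array): [6, None, 49, 16, None, 7, 37, None, 12, 26, 47]
Rule: An internal node has at least one child.
Per-node child counts:
  node 6: 1 child(ren)
  node 49: 1 child(ren)
  node 16: 2 child(ren)
  node 7: 1 child(ren)
  node 12: 0 child(ren)
  node 37: 2 child(ren)
  node 26: 0 child(ren)
  node 47: 0 child(ren)
Matching nodes: [6, 49, 16, 7, 37]
Count of internal (non-leaf) nodes: 5


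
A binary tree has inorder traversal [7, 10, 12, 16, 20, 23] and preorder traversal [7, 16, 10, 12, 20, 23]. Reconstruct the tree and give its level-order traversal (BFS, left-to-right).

Inorder:  [7, 10, 12, 16, 20, 23]
Preorder: [7, 16, 10, 12, 20, 23]
Algorithm: preorder visits root first, so consume preorder in order;
for each root, split the current inorder slice at that value into
left-subtree inorder and right-subtree inorder, then recurse.
Recursive splits:
  root=7; inorder splits into left=[], right=[10, 12, 16, 20, 23]
  root=16; inorder splits into left=[10, 12], right=[20, 23]
  root=10; inorder splits into left=[], right=[12]
  root=12; inorder splits into left=[], right=[]
  root=20; inorder splits into left=[], right=[23]
  root=23; inorder splits into left=[], right=[]
Reconstructed level-order: [7, 16, 10, 20, 12, 23]


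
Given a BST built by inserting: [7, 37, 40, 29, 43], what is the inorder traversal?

Tree insertion order: [7, 37, 40, 29, 43]
Tree (level-order array): [7, None, 37, 29, 40, None, None, None, 43]
Inorder traversal: [7, 29, 37, 40, 43]


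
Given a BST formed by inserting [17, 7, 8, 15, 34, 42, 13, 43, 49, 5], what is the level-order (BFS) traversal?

Tree insertion order: [17, 7, 8, 15, 34, 42, 13, 43, 49, 5]
Tree (level-order array): [17, 7, 34, 5, 8, None, 42, None, None, None, 15, None, 43, 13, None, None, 49]
BFS from the root, enqueuing left then right child of each popped node:
  queue [17] -> pop 17, enqueue [7, 34], visited so far: [17]
  queue [7, 34] -> pop 7, enqueue [5, 8], visited so far: [17, 7]
  queue [34, 5, 8] -> pop 34, enqueue [42], visited so far: [17, 7, 34]
  queue [5, 8, 42] -> pop 5, enqueue [none], visited so far: [17, 7, 34, 5]
  queue [8, 42] -> pop 8, enqueue [15], visited so far: [17, 7, 34, 5, 8]
  queue [42, 15] -> pop 42, enqueue [43], visited so far: [17, 7, 34, 5, 8, 42]
  queue [15, 43] -> pop 15, enqueue [13], visited so far: [17, 7, 34, 5, 8, 42, 15]
  queue [43, 13] -> pop 43, enqueue [49], visited so far: [17, 7, 34, 5, 8, 42, 15, 43]
  queue [13, 49] -> pop 13, enqueue [none], visited so far: [17, 7, 34, 5, 8, 42, 15, 43, 13]
  queue [49] -> pop 49, enqueue [none], visited so far: [17, 7, 34, 5, 8, 42, 15, 43, 13, 49]
Result: [17, 7, 34, 5, 8, 42, 15, 43, 13, 49]


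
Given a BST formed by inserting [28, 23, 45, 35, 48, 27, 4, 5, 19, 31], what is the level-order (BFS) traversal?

Tree insertion order: [28, 23, 45, 35, 48, 27, 4, 5, 19, 31]
Tree (level-order array): [28, 23, 45, 4, 27, 35, 48, None, 5, None, None, 31, None, None, None, None, 19]
BFS from the root, enqueuing left then right child of each popped node:
  queue [28] -> pop 28, enqueue [23, 45], visited so far: [28]
  queue [23, 45] -> pop 23, enqueue [4, 27], visited so far: [28, 23]
  queue [45, 4, 27] -> pop 45, enqueue [35, 48], visited so far: [28, 23, 45]
  queue [4, 27, 35, 48] -> pop 4, enqueue [5], visited so far: [28, 23, 45, 4]
  queue [27, 35, 48, 5] -> pop 27, enqueue [none], visited so far: [28, 23, 45, 4, 27]
  queue [35, 48, 5] -> pop 35, enqueue [31], visited so far: [28, 23, 45, 4, 27, 35]
  queue [48, 5, 31] -> pop 48, enqueue [none], visited so far: [28, 23, 45, 4, 27, 35, 48]
  queue [5, 31] -> pop 5, enqueue [19], visited so far: [28, 23, 45, 4, 27, 35, 48, 5]
  queue [31, 19] -> pop 31, enqueue [none], visited so far: [28, 23, 45, 4, 27, 35, 48, 5, 31]
  queue [19] -> pop 19, enqueue [none], visited so far: [28, 23, 45, 4, 27, 35, 48, 5, 31, 19]
Result: [28, 23, 45, 4, 27, 35, 48, 5, 31, 19]


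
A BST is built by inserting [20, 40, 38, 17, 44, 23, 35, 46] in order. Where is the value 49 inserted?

Starting tree (level order): [20, 17, 40, None, None, 38, 44, 23, None, None, 46, None, 35]
Insertion path: 20 -> 40 -> 44 -> 46
Result: insert 49 as right child of 46
Final tree (level order): [20, 17, 40, None, None, 38, 44, 23, None, None, 46, None, 35, None, 49]


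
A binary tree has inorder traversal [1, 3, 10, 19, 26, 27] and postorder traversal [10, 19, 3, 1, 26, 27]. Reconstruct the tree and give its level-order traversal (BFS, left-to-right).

Inorder:   [1, 3, 10, 19, 26, 27]
Postorder: [10, 19, 3, 1, 26, 27]
Algorithm: postorder visits root last, so walk postorder right-to-left;
each value is the root of the current inorder slice — split it at that
value, recurse on the right subtree first, then the left.
Recursive splits:
  root=27; inorder splits into left=[1, 3, 10, 19, 26], right=[]
  root=26; inorder splits into left=[1, 3, 10, 19], right=[]
  root=1; inorder splits into left=[], right=[3, 10, 19]
  root=3; inorder splits into left=[], right=[10, 19]
  root=19; inorder splits into left=[10], right=[]
  root=10; inorder splits into left=[], right=[]
Reconstructed level-order: [27, 26, 1, 3, 19, 10]


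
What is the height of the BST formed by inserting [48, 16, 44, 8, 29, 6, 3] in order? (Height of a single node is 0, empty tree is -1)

Insertion order: [48, 16, 44, 8, 29, 6, 3]
Tree (level-order array): [48, 16, None, 8, 44, 6, None, 29, None, 3]
Compute height bottom-up (empty subtree = -1):
  height(3) = 1 + max(-1, -1) = 0
  height(6) = 1 + max(0, -1) = 1
  height(8) = 1 + max(1, -1) = 2
  height(29) = 1 + max(-1, -1) = 0
  height(44) = 1 + max(0, -1) = 1
  height(16) = 1 + max(2, 1) = 3
  height(48) = 1 + max(3, -1) = 4
Height = 4


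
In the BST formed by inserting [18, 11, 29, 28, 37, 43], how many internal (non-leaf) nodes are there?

Tree built from: [18, 11, 29, 28, 37, 43]
Tree (level-order array): [18, 11, 29, None, None, 28, 37, None, None, None, 43]
Rule: An internal node has at least one child.
Per-node child counts:
  node 18: 2 child(ren)
  node 11: 0 child(ren)
  node 29: 2 child(ren)
  node 28: 0 child(ren)
  node 37: 1 child(ren)
  node 43: 0 child(ren)
Matching nodes: [18, 29, 37]
Count of internal (non-leaf) nodes: 3


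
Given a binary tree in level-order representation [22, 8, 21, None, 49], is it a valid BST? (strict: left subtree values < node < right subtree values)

Level-order array: [22, 8, 21, None, 49]
Validate using subtree bounds (lo, hi): at each node, require lo < value < hi,
then recurse left with hi=value and right with lo=value.
Preorder trace (stopping at first violation):
  at node 22 with bounds (-inf, +inf): OK
  at node 8 with bounds (-inf, 22): OK
  at node 49 with bounds (8, 22): VIOLATION
Node 49 violates its bound: not (8 < 49 < 22).
Result: Not a valid BST


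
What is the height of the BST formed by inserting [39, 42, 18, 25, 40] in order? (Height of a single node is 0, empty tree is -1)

Insertion order: [39, 42, 18, 25, 40]
Tree (level-order array): [39, 18, 42, None, 25, 40]
Compute height bottom-up (empty subtree = -1):
  height(25) = 1 + max(-1, -1) = 0
  height(18) = 1 + max(-1, 0) = 1
  height(40) = 1 + max(-1, -1) = 0
  height(42) = 1 + max(0, -1) = 1
  height(39) = 1 + max(1, 1) = 2
Height = 2


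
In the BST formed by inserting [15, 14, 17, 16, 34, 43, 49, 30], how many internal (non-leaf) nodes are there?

Tree built from: [15, 14, 17, 16, 34, 43, 49, 30]
Tree (level-order array): [15, 14, 17, None, None, 16, 34, None, None, 30, 43, None, None, None, 49]
Rule: An internal node has at least one child.
Per-node child counts:
  node 15: 2 child(ren)
  node 14: 0 child(ren)
  node 17: 2 child(ren)
  node 16: 0 child(ren)
  node 34: 2 child(ren)
  node 30: 0 child(ren)
  node 43: 1 child(ren)
  node 49: 0 child(ren)
Matching nodes: [15, 17, 34, 43]
Count of internal (non-leaf) nodes: 4
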